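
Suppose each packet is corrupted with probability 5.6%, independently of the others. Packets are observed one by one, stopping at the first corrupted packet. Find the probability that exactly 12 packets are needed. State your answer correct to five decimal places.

Geometric (trials to first success), p = 0.056.
P(Y = 12) = (1−p)^11 · p = 0.53051 · 0.056 = 0.0297084

0.02971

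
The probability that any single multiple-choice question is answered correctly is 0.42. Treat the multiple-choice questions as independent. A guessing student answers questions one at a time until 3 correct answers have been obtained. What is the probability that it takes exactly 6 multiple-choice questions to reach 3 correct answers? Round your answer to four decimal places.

0.1446

Y = trial on which the third success occurs; negative binomial, r=3, p=0.42.
P(Y=6) = C(5,2) · p^3 · (1−p)^3
= 10 · 0.074088 · 0.19511 = 0.144555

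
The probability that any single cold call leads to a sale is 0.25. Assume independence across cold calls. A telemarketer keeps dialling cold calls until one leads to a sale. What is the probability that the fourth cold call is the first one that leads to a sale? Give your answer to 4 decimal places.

Geometric (trials to first success), p = 0.25.
P(Y = 4) = (1−p)^3 · p = 0.42188 · 0.25 = 0.105469

0.1055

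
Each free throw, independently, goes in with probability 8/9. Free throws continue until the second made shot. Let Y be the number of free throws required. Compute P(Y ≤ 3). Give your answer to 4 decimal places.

Finishing within 3 free throws ⇔ at least 2 successes in the first 3. With X ~ Binomial(3, 0.888889), P(Y ≤ 3) = 1 − P(X ≤ 1).
  k=0: C(3,0)·0.888889^0·0.111111^3 = 0.001372
  k=1: C(3,1)·0.888889^1·0.111111^2 = 0.032922
1 − 0.034294 = 0.965706

0.9657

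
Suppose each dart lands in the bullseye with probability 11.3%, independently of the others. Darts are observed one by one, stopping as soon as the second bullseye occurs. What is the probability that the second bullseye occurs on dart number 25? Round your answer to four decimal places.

0.0194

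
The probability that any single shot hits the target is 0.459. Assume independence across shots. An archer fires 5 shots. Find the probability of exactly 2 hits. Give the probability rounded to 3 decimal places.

X ~ Binomial(n=5, p=0.459).
P(X=2) = C(5,2) · p^2 · (1−p)^3
= 10 · 0.21068 · 0.15834 = 0.33359

0.334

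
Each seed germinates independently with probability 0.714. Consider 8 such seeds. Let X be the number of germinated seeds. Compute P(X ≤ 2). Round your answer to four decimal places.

0.0088

X ~ Binomial(8, 0.714); P(X ≤ 2) = Σ C(8,k) p^k (1−p)^(8−k) over k:
  k=0: C(8,0)·0.714^0·0.286^8 = 0.000045
  k=1: C(8,1)·0.714^1·0.286^7 = 0.000894
  k=2: C(8,2)·0.714^2·0.286^6 = 0.007812
Total = 0.008751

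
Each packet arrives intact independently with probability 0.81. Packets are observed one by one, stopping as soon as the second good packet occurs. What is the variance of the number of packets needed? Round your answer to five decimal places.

Y = total packets until the second success; negative binomial with r=2, p=0.81.
Var(Y) = r(1−p)/p² = 2·0.19 / 0.81² = 0.5791800

0.57918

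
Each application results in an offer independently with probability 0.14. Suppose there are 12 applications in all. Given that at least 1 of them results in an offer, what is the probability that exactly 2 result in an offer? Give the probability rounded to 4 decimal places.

X ~ Binomial(12, 0.14). Want P(X=2 | X≥1) = P(X=2) / P(X≥1).
P(X=2) = C(12,2)·0.14^2·0.86^10 = 0.286276
P(X≥1) = 1 − 0.163675 = 0.836325
Ratio = 0.286276 / 0.836325 = 0.342302

0.3423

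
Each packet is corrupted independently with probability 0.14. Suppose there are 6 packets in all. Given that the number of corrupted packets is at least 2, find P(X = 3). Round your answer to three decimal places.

X ~ Binomial(6, 0.14). Want P(X=3 | X≥2) = P(X=3) / P(X≥2).
P(X=3) = C(6,3)·0.14^3·0.86^3 = 0.03491
P(X≥2) = 1 − 0.40457 − 0.39516 = 0.20027
Ratio = 0.03491 / 0.20027 = 0.17429

0.174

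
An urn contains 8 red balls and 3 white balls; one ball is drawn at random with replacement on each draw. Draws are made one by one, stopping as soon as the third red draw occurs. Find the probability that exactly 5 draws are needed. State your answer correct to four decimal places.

Y = trial on which the third success occurs; negative binomial, r=3, p=0.727273.
P(Y=5) = C(4,2) · p^3 · (1−p)^2
= 6 · 0.38467 · 0.07438 = 0.171672

0.1717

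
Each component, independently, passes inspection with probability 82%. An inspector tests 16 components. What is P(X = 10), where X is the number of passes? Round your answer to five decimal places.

0.03744

X ~ Binomial(n=16, p=0.82).
P(X=10) = C(16,10) · p^10 · (1−p)^6
= 8008 · 0.13745 · 3.4012e-05 = 0.0374367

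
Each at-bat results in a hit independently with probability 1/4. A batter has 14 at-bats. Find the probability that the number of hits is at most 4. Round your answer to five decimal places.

X ~ Binomial(14, 0.25); P(X ≤ 4) = Σ C(14,k) p^k (1−p)^(14−k) over k:
  k=0: C(14,0)·0.25^0·0.75^14 = 0.0178179
  k=1: C(14,1)·0.25^1·0.75^13 = 0.0831504
  k=2: C(14,2)·0.25^2·0.75^12 = 0.1801593
  k=3: C(14,3)·0.25^3·0.75^11 = 0.2402123
  k=4: C(14,4)·0.25^4·0.75^10 = 0.2201946
Total = 0.7415346

0.74153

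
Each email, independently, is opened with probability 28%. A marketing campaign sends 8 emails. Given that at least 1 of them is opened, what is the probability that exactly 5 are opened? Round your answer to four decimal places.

X ~ Binomial(8, 0.28). Want P(X=5 | X≥1) = P(X=5) / P(X≥1).
P(X=5) = C(8,5)·0.28^5·0.72^3 = 0.035973
P(X≥1) = 1 − 0.072220 = 0.927780
Ratio = 0.035973 / 0.927780 = 0.038773

0.0388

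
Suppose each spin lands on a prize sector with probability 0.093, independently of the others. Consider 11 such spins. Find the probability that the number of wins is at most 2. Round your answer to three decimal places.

0.925

X ~ Binomial(11, 0.093); P(X ≤ 2) = Σ C(11,k) p^k (1−p)^(11−k) over k:
  k=0: C(11,0)·0.093^0·0.907^11 = 0.34173
  k=1: C(11,1)·0.093^1·0.907^10 = 0.38543
  k=2: C(11,2)·0.093^2·0.907^9 = 0.19760
Total = 0.92476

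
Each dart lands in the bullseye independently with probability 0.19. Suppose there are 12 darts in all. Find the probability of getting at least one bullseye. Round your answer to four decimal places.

0.9202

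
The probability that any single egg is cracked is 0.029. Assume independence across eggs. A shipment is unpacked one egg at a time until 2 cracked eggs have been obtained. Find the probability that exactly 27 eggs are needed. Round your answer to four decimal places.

0.0105

Y = trial on which the second success occurs; negative binomial, r=2, p=0.029.
P(Y=27) = C(26,1) · p^2 · (1−p)^25
= 26 · 0.000841 · 0.47916 = 0.010477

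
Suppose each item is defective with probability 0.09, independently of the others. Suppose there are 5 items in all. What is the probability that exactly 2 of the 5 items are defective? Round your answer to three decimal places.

0.061

X ~ Binomial(n=5, p=0.09).
P(X=2) = C(5,2) · p^2 · (1−p)^3
= 10 · 0.0081 · 0.75357 = 0.06104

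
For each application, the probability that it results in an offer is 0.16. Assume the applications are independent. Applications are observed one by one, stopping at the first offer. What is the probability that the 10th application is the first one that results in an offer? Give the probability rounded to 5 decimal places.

0.03331

Geometric (trials to first success), p = 0.16.
P(Y = 10) = (1−p)^9 · p = 0.20822 · 0.16 = 0.0333145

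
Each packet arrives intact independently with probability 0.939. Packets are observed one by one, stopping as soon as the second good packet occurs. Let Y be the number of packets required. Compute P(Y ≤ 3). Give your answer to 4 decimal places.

Finishing within 3 packets ⇔ at least 2 successes in the first 3. With X ~ Binomial(3, 0.939), P(Y ≤ 3) = 1 − P(X ≤ 1).
  k=0: C(3,0)·0.939^0·0.061^3 = 0.000227
  k=1: C(3,1)·0.939^1·0.061^2 = 0.010482
1 − 0.010709 = 0.989291

0.9893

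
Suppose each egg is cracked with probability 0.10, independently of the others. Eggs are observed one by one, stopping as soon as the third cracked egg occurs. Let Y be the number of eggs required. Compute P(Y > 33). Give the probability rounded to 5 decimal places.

0.34566

Needing more than 33 eggs ⇔ fewer than 3 successes in the first 33. With X ~ Binomial(33, 0.10), P(Y > 33) = P(X ≤ 2).
  k=0: C(33,0)·0.10^0·0.90^33 = 0.0309032
  k=1: C(33,1)·0.10^1·0.90^32 = 0.1133116
  k=2: C(33,2)·0.10^2·0.90^31 = 0.2014428
P(X ≤ 2) = 0.3456575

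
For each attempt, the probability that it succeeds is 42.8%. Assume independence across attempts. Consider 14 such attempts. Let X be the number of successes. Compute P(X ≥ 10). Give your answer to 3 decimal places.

X ~ Binomial(14, 0.428); P(X ≥ 10) = Σ C(14,k) p^k (1−p)^(14−k) over k:
  k=10: C(14,10)·0.428^10·0.572^4 = 0.02210
  k=11: C(14,11)·0.428^11·0.572^3 = 0.00601
  k=12: C(14,12)·0.428^12·0.572^2 = 0.00113
  k=13: C(14,13)·0.428^13·0.572^1 = 0.00013
  k=14: C(14,14)·0.428^14·0.572^0 = 0.00001
Total = 0.02938

0.029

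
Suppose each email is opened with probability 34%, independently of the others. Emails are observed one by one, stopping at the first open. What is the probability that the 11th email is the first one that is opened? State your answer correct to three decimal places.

Geometric (trials to first success), p = 0.34.
P(Y = 11) = (1−p)^10 · p = 0.015683 · 0.34 = 0.00533

0.005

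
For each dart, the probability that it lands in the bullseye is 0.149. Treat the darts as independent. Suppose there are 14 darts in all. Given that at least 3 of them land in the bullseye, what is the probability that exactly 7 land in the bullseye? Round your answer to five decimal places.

X ~ Binomial(14, 0.149). Want P(X=7 | X≥3) = P(X=7) / P(X≥3).
P(X=7) = C(14,7)·0.149^7·0.851^7 = 0.0018087
P(X≥3) = 1 − 0.1044754 − 0.2560935 − 0.2914531 = 0.3479781
Ratio = 0.0018087 / 0.3479781 = 0.0051976

0.00520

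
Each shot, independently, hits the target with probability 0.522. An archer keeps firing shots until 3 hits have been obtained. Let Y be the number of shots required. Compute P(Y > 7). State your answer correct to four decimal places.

0.1921

Needing more than 7 shots ⇔ fewer than 3 successes in the first 7. With X ~ Binomial(7, 0.522), P(Y > 7) = P(X ≤ 2).
  k=0: C(7,0)·0.522^0·0.478^7 = 0.005702
  k=1: C(7,1)·0.522^1·0.478^6 = 0.043585
  k=2: C(7,2)·0.522^2·0.478^5 = 0.142791
P(X ≤ 2) = 0.192077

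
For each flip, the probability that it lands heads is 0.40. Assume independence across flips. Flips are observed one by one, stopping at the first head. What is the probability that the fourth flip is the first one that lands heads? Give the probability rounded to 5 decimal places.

Geometric (trials to first success), p = 0.40.
P(Y = 4) = (1−p)^3 · p = 0.216 · 0.40 = 0.0864000

0.08640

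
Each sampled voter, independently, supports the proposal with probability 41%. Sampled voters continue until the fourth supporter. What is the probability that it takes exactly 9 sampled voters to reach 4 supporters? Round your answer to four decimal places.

0.1131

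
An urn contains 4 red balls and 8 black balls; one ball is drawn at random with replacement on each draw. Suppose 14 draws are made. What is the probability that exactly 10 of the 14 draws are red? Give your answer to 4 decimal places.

X ~ Binomial(n=14, p=0.333333).
P(X=10) = C(14,10) · p^10 · (1−p)^4
= 1001 · 1.6935e-05 · 0.19753 = 0.003349

0.0033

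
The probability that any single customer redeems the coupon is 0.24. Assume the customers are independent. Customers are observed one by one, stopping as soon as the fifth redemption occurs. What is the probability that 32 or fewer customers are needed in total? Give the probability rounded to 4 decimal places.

Finishing within 32 customers ⇔ at least 5 successes in the first 32. With X ~ Binomial(32, 0.24), P(Y ≤ 32) = 1 − P(X ≤ 4).
  k=0: C(32,0)·0.24^0·0.76^32 = 0.000153
  k=1: C(32,1)·0.24^1·0.76^31 = 0.001551
  k=2: C(32,2)·0.24^2·0.76^30 = 0.007591
  k=3: C(32,3)·0.24^3·0.76^29 = 0.023972
  k=4: C(32,4)·0.24^4·0.76^28 = 0.054884
1 − 0.088152 = 0.911848

0.9118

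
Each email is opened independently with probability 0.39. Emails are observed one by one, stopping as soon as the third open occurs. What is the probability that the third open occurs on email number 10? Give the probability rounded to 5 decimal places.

Y = trial on which the third success occurs; negative binomial, r=3, p=0.39.
P(Y=10) = C(9,2) · p^3 · (1−p)^7
= 36 · 0.059319 · 0.031427 = 0.0671128

0.06711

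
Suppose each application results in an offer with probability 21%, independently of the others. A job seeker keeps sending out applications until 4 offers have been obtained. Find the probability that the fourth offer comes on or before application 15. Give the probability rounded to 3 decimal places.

Finishing within 15 applications ⇔ at least 4 successes in the first 15. With X ~ Binomial(15, 0.21), P(Y ≤ 15) = 1 − P(X ≤ 3).
  k=0: C(15,0)·0.21^0·0.79^15 = 0.02913
  k=1: C(15,1)·0.21^1·0.79^14 = 0.11617
  k=2: C(15,2)·0.21^2·0.79^13 = 0.21616
  k=3: C(15,3)·0.21^3·0.79^12 = 0.24900
1 − 0.61046 = 0.38954

0.390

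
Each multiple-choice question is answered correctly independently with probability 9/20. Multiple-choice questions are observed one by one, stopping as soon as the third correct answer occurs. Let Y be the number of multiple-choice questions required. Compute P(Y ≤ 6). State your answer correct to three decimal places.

Finishing within 6 multiple-choice questions ⇔ at least 3 successes in the first 6. With X ~ Binomial(6, 0.45), P(Y ≤ 6) = 1 − P(X ≤ 2).
  k=0: C(6,0)·0.45^0·0.55^6 = 0.02768
  k=1: C(6,1)·0.45^1·0.55^5 = 0.13589
  k=2: C(6,2)·0.45^2·0.55^4 = 0.27795
1 − 0.44152 = 0.55848

0.558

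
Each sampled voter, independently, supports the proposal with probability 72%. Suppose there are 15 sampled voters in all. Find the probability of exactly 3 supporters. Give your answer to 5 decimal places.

0.00004

X ~ Binomial(n=15, p=0.72).
P(X=3) = C(15,3) · p^3 · (1−p)^12
= 455 · 0.37325 · 2.3222e-07 = 0.0000394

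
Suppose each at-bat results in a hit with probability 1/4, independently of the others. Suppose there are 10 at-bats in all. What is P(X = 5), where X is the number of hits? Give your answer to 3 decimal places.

0.058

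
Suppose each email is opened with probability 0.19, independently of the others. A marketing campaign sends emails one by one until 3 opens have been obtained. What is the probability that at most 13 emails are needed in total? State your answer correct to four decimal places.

0.4611

Finishing within 13 emails ⇔ at least 3 successes in the first 13. With X ~ Binomial(13, 0.19), P(Y ≤ 13) = 1 − P(X ≤ 2).
  k=0: C(13,0)·0.19^0·0.81^13 = 0.064611
  k=1: C(13,1)·0.19^1·0.81^12 = 0.197023
  k=2: C(13,2)·0.19^2·0.81^11 = 0.277292
1 − 0.538926 = 0.461074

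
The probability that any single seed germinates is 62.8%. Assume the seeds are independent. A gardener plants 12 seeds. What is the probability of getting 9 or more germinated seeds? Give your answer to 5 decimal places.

X ~ Binomial(12, 0.628); P(X ≥ 9) = Σ C(12,k) p^k (1−p)^(12−k) over k:
  k=9: C(12,9)·0.628^9·0.372^3 = 0.1720633
  k=10: C(12,10)·0.628^10·0.372^2 = 0.0871417
  k=11: C(12,11)·0.628^11·0.372^1 = 0.0267473
  k=12: C(12,12)·0.628^12·0.372^0 = 0.0037628
Total = 0.2897152

0.28972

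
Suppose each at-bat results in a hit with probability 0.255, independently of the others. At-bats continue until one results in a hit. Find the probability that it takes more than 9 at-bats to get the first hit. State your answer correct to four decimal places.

0.0707

Y = number of at-bats to the first success; geometric, p = 0.255.
P(Y > 9) = P(first 9 all fail) = (1−p)^9 = 0.070698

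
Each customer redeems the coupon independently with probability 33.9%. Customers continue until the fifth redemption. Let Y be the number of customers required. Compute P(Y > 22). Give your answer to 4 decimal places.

0.0872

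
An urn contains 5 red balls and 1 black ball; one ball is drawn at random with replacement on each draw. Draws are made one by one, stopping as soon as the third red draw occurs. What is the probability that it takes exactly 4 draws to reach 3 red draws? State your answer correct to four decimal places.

0.2894

Y = trial on which the third success occurs; negative binomial, r=3, p=0.833333.
P(Y=4) = C(3,2) · p^3 · (1−p)^1
= 3 · 0.5787 · 0.16667 = 0.289352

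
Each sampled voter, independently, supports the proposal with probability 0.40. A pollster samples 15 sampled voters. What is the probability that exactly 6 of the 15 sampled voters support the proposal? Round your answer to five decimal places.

X ~ Binomial(n=15, p=0.40).
P(X=6) = C(15,6) · p^6 · (1−p)^9
= 5005 · 0.004096 · 0.010078 = 0.2065976

0.20660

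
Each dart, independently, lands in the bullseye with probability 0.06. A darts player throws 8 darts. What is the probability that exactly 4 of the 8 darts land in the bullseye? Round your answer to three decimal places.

0.001

X ~ Binomial(n=8, p=0.06).
P(X=4) = C(8,4) · p^4 · (1−p)^4
= 70 · 1.296e-05 · 0.78075 = 0.00071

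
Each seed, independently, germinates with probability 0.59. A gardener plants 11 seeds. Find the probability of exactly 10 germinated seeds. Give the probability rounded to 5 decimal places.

X ~ Binomial(n=11, p=0.59).
P(X=10) = C(11,10) · p^10 · (1−p)^1
= 11 · 0.0051112 · 0.41 = 0.0230514

0.02305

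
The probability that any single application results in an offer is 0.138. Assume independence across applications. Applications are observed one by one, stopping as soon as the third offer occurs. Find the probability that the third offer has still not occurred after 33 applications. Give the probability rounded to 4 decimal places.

Needing more than 33 applications ⇔ fewer than 3 successes in the first 33. With X ~ Binomial(33, 0.138), P(Y > 33) = P(X ≤ 2).
  k=0: C(33,0)·0.138^0·0.862^33 = 0.007443
  k=1: C(33,1)·0.138^1·0.862^32 = 0.039321
  k=2: C(33,2)·0.138^2·0.862^31 = 0.100720
P(X ≤ 2) = 0.147484

0.1475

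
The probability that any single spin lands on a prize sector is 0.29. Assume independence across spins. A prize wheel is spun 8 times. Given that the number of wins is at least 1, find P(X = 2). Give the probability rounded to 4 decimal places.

0.3225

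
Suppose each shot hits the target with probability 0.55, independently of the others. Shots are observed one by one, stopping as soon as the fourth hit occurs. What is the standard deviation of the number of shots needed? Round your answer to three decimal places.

Y = total shots until the fourth success; negative binomial with r=4, p=0.55.
SD(Y) = √[r(1−p)/p²] = √(5.95041) = 2.43935

2.439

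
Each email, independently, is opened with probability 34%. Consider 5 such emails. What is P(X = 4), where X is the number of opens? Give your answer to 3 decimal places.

X ~ Binomial(n=5, p=0.34).
P(X=4) = C(5,4) · p^4 · (1−p)^1
= 5 · 0.013363 · 0.66 = 0.04410

0.044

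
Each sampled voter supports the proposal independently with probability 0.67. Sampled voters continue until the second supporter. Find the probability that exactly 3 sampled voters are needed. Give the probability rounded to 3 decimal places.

Y = trial on which the second success occurs; negative binomial, r=2, p=0.67.
P(Y=3) = C(2,1) · p^2 · (1−p)^1
= 2 · 0.4489 · 0.33 = 0.29627

0.296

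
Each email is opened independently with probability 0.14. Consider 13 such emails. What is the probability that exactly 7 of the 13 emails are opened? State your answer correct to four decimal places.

0.0007

X ~ Binomial(n=13, p=0.14).
P(X=7) = C(13,7) · p^7 · (1−p)^6
= 1716 · 1.0541e-06 · 0.40457 = 0.000732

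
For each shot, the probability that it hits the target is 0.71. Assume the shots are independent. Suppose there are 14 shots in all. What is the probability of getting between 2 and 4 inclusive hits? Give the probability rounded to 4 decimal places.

0.0012

X ~ Binomial(14, 0.71); P(2 ≤ X ≤ 4) = Σ C(14,k) p^k (1−p)^(14−k) over k:
  k=2: C(14,2)·0.71^2·0.29^12 = 0.000016
  k=3: C(14,3)·0.71^3·0.29^11 = 0.000159
  k=4: C(14,4)·0.71^4·0.29^10 = 0.001070
Total = 0.001245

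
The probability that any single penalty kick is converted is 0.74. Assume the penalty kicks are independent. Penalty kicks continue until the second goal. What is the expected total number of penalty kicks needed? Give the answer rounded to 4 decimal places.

2.7027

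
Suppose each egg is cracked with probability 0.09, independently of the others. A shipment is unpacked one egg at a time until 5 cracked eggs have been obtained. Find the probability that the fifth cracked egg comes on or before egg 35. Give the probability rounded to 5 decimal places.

Finishing within 35 eggs ⇔ at least 5 successes in the first 35. With X ~ Binomial(35, 0.09), P(Y ≤ 35) = 1 − P(X ≤ 4).
  k=0: C(35,0)·0.09^0·0.91^35 = 0.0368510
  k=1: C(35,1)·0.09^1·0.91^34 = 0.1275610
  k=2: C(35,2)·0.09^2·0.91^33 = 0.2144707
  k=3: C(35,3)·0.09^3·0.91^32 = 0.2333252
  k=4: C(35,4)·0.09^4·0.91^31 = 0.1846090
1 − 0.7968169 = 0.2031831

0.20318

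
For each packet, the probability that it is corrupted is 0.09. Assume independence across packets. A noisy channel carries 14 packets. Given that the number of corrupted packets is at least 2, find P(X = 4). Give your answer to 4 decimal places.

0.0704

X ~ Binomial(14, 0.09). Want P(X=4 | X≥2) = P(X=4) / P(X≥2).
P(X=4) = C(14,4)·0.09^4·0.91^10 = 0.025575
P(X≥2) = 1 − 0.267042 − 0.369750 = 0.363208
Ratio = 0.025575 / 0.363208 = 0.070415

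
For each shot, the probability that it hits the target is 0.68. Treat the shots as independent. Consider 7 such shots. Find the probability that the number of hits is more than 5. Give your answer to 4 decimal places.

X ~ Binomial(7, 0.68); P(X ≥ 6) = Σ C(7,k) p^k (1−p)^(7−k) over k:
  k=6: C(7,6)·0.68^6·0.32^1 = 0.221463
  k=7: C(7,7)·0.68^7·0.32^0 = 0.067230
Total = 0.288693

0.2887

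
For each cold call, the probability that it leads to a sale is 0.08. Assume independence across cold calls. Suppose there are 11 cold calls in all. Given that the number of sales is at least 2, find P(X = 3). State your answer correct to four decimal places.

X ~ Binomial(11, 0.08). Want P(X=3 | X≥2) = P(X=3) / P(X≥2).
P(X=3) = C(11,3)·0.08^3·0.92^8 = 0.043357
P(X≥2) = 1 − 0.399637 − 0.382262 = 0.218101
Ratio = 0.043357 / 0.218101 = 0.198792

0.1988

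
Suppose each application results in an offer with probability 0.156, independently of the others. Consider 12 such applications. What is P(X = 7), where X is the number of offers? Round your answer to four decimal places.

0.0008

X ~ Binomial(n=12, p=0.156).
P(X=7) = C(12,7) · p^7 · (1−p)^5
= 792 · 2.2484e-06 · 0.42826 = 0.000763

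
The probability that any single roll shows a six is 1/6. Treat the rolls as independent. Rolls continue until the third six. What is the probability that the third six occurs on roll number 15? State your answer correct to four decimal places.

Y = trial on which the third success occurs; negative binomial, r=3, p=0.166667.
P(Y=15) = C(14,2) · p^3 · (1−p)^12
= 91 · 0.0046296 · 0.11216 = 0.047251

0.0473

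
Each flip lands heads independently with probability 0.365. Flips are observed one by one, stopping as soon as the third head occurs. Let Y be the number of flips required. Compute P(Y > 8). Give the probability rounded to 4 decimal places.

Needing more than 8 flips ⇔ fewer than 3 successes in the first 8. With X ~ Binomial(8, 0.365), P(Y > 8) = P(X ≤ 2).
  k=0: C(8,0)·0.365^0·0.635^8 = 0.026436
  k=1: C(8,1)·0.365^1·0.635^7 = 0.121562
  k=2: C(8,2)·0.365^2·0.635^6 = 0.244560
P(X ≤ 2) = 0.392558

0.3926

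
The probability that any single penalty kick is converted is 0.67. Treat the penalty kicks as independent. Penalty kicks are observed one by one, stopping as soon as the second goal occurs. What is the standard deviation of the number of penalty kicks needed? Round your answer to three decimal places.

1.213

Y = total penalty kicks until the second success; negative binomial with r=2, p=0.67.
SD(Y) = √[r(1−p)/p²] = √(1.47026) = 1.21254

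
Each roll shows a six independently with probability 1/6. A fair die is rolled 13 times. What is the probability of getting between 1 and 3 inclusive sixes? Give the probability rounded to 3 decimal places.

0.748

X ~ Binomial(13, 0.166667); P(1 ≤ X ≤ 3) = Σ C(13,k) p^k (1−p)^(13−k) over k:
  k=1: C(13,1)·0.166667^1·0.833333^12 = 0.24301
  k=2: C(13,2)·0.166667^2·0.833333^11 = 0.29161
  k=3: C(13,3)·0.166667^3·0.833333^10 = 0.21385
Total = 0.74846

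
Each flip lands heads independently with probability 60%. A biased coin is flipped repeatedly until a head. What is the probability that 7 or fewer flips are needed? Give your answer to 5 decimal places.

0.99836

Y = number of flips to the first success; geometric, p = 0.60.
P(Y ≤ 7) = 1 − (1−p)^7 = 1 − 0.0016384 = 0.9983616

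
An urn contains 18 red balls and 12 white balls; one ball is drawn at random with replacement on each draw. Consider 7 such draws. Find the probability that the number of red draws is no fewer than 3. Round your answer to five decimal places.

X ~ Binomial(7, 0.60); P(X ≥ 3) = Σ C(7,k) p^k (1−p)^(7−k) over k:
  k=3: C(7,3)·0.60^3·0.40^4 = 0.1935360
  k=4: C(7,4)·0.60^4·0.40^3 = 0.2903040
  k=5: C(7,5)·0.60^5·0.40^2 = 0.2612736
  k=6: C(7,6)·0.60^6·0.40^1 = 0.1306368
  k=7: C(7,7)·0.60^7·0.40^0 = 0.0279936
Total = 0.9037440

0.90374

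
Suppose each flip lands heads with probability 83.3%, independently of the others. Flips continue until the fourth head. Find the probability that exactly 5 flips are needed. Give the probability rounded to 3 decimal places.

Y = trial on which the fourth success occurs; negative binomial, r=4, p=0.833.
P(Y=5) = C(4,3) · p^4 · (1−p)^1
= 4 · 0.48148 · 0.167 = 0.32163

0.322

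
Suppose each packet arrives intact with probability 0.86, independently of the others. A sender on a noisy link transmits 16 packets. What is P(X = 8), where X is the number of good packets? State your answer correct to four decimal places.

0.0006

X ~ Binomial(n=16, p=0.86).
P(X=8) = C(16,8) · p^8 · (1−p)^8
= 12870 · 0.29922 · 1.4758e-07 = 0.000568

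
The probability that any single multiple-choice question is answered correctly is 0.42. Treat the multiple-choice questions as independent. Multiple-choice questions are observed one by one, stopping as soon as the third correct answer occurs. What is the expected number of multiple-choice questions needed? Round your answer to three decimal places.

Y = total multiple-choice questions until the third success; negative binomial with r=3, p=0.42.
E[Y] = r / p = 3 / 0.42 = 7.14286

7.143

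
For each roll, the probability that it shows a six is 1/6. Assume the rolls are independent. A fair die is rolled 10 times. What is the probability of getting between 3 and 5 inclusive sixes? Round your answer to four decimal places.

0.2223

X ~ Binomial(10, 0.166667); P(3 ≤ X ≤ 5) = Σ C(10,k) p^k (1−p)^(10−k) over k:
  k=3: C(10,3)·0.166667^3·0.833333^7 = 0.155045
  k=4: C(10,4)·0.166667^4·0.833333^6 = 0.054266
  k=5: C(10,5)·0.166667^5·0.833333^5 = 0.013024
Total = 0.222335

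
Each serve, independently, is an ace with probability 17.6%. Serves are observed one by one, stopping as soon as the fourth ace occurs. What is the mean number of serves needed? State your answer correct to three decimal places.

22.727

Y = total serves until the fourth success; negative binomial with r=4, p=0.176.
E[Y] = r / p = 4 / 0.176 = 22.72727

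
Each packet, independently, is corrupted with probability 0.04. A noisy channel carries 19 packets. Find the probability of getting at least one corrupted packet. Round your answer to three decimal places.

0.540

P(at least one) = 1 − P(none) = 1 − (1 − 0.04)^19
= 1 − 0.46042 = 0.53958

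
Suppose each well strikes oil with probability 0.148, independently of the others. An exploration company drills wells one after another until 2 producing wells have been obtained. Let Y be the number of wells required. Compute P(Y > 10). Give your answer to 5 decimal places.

0.55168

Needing more than 10 wells ⇔ fewer than 2 successes in the first 10. With X ~ Binomial(10, 0.148), P(Y > 10) = P(X ≤ 1).
  k=0: C(10,0)·0.148^0·0.852^10 = 0.2015561
  k=1: C(10,1)·0.148^1·0.852^9 = 0.3501209
P(X ≤ 1) = 0.5516770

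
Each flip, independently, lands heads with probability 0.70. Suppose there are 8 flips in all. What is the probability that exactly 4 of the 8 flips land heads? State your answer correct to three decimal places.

X ~ Binomial(n=8, p=0.70).
P(X=4) = C(8,4) · p^4 · (1−p)^4
= 70 · 0.2401 · 0.0081 = 0.13614

0.136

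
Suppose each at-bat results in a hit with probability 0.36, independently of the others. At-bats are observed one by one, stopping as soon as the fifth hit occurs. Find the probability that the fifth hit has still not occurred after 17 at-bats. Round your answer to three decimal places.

Needing more than 17 at-bats ⇔ fewer than 5 successes in the first 17. With X ~ Binomial(17, 0.36), P(Y > 17) = P(X ≤ 4).
  k=0: C(17,0)·0.36^0·0.64^17 = 0.00051
  k=1: C(17,1)·0.36^1·0.64^16 = 0.00485
  k=2: C(17,2)·0.36^2·0.64^15 = 0.02182
  k=3: C(17,3)·0.36^3·0.64^14 = 0.06137
  k=4: C(17,4)·0.36^4·0.64^13 = 0.12082
P(X ≤ 4) = 0.20936

0.209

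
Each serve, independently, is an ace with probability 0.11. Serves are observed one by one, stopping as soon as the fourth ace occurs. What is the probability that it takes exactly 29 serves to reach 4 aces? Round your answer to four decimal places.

Y = trial on which the fourth success occurs; negative binomial, r=4, p=0.11.
P(Y=29) = C(28,3) · p^4 · (1−p)^25
= 3276 · 0.00014641 · 0.054294 = 0.026041

0.0260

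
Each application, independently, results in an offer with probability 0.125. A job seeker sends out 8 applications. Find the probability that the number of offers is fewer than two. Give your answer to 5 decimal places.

0.73630

X ~ Binomial(8, 0.125); P(X ≤ 1) = Σ C(8,k) p^k (1−p)^(8−k) over k:
  k=0: C(8,0)·0.125^0·0.875^8 = 0.3436089
  k=1: C(8,1)·0.125^1·0.875^7 = 0.3926959
Total = 0.7363048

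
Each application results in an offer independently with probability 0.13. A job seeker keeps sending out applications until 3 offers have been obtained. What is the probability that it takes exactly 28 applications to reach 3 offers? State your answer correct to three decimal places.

0.024

Y = trial on which the third success occurs; negative binomial, r=3, p=0.13.
P(Y=28) = C(27,2) · p^3 · (1−p)^25
= 351 · 0.002197 · 0.03076 = 0.02372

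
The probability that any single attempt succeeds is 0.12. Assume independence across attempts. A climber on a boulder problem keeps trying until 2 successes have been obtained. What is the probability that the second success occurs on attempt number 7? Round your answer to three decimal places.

Y = trial on which the second success occurs; negative binomial, r=2, p=0.12.
P(Y=7) = C(6,1) · p^2 · (1−p)^5
= 6 · 0.0144 · 0.52773 = 0.04560

0.046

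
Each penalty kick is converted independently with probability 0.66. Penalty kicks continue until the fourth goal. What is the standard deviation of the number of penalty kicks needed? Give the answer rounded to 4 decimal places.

Y = total penalty kicks until the fourth success; negative binomial with r=4, p=0.66.
SD(Y) = √[r(1−p)/p²] = √(3.122130) = 1.766955

1.7670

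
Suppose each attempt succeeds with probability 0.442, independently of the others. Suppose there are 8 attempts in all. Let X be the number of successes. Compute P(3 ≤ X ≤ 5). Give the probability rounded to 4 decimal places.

0.6847

X ~ Binomial(8, 0.442); P(3 ≤ X ≤ 5) = Σ C(8,k) p^k (1−p)^(8−k) over k:
  k=3: C(8,3)·0.442^3·0.558^5 = 0.261593
  k=4: C(8,4)·0.442^4·0.558^4 = 0.259014
  k=5: C(8,5)·0.442^5·0.558^3 = 0.164135
Total = 0.684743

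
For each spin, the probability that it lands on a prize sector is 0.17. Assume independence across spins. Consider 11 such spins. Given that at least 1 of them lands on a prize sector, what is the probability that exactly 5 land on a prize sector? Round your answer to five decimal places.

0.02462

X ~ Binomial(11, 0.17). Want P(X=5 | X≥1) = P(X=5) / P(X≥1).
P(X=5) = C(11,5)·0.17^5·0.83^6 = 0.0214464
P(X≥1) = 1 − 0.1287831 = 0.8712169
Ratio = 0.0214464 / 0.8712169 = 0.0246166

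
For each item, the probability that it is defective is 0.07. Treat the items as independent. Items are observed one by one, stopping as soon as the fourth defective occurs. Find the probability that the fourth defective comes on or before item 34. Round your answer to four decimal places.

Finishing within 34 items ⇔ at least 4 successes in the first 34. With X ~ Binomial(34, 0.07), P(Y ≤ 34) = 1 − P(X ≤ 3).
  k=0: C(34,0)·0.07^0·0.93^34 = 0.084805
  k=1: C(34,1)·0.07^1·0.93^33 = 0.217027
  k=2: C(34,2)·0.07^2·0.93^32 = 0.269534
  k=3: C(34,3)·0.07^3·0.93^31 = 0.216400
1 − 0.787766 = 0.212234

0.2122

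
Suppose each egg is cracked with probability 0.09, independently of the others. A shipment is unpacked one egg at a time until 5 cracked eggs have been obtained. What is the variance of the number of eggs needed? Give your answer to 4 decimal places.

Y = total eggs until the fifth success; negative binomial with r=5, p=0.09.
Var(Y) = r(1−p)/p² = 5·0.91 / 0.09² = 561.728395

561.7284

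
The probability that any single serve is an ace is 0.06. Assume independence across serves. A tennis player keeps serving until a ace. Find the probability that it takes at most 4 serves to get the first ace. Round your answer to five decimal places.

Y = number of serves to the first success; geometric, p = 0.06.
P(Y ≤ 4) = 1 − (1−p)^4 = 1 − 0.7807490 = 0.2192510

0.21925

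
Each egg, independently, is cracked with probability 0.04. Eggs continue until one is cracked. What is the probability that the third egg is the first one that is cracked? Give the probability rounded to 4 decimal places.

Geometric (trials to first success), p = 0.04.
P(Y = 3) = (1−p)^2 · p = 0.9216 · 0.04 = 0.036864

0.0369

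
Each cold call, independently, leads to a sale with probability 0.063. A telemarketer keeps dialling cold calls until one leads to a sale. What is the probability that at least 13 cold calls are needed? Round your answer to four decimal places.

Y = number of cold calls to the first success; geometric, p = 0.063.
P(Y > 12) = P(first 12 all fail) = (1−p)^12 = 0.458010

0.4580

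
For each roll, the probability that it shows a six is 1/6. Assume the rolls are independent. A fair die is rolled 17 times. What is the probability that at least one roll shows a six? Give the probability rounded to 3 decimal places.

P(at least one) = 1 − P(none) = 1 − (1 − 0.166667)^17
= 1 − 0.04507 = 0.95493

0.955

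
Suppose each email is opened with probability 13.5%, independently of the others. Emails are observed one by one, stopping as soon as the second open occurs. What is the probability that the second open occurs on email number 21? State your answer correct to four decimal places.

0.0232

Y = trial on which the second success occurs; negative binomial, r=2, p=0.135.
P(Y=21) = C(20,1) · p^2 · (1−p)^19
= 20 · 0.018225 · 0.063578 = 0.023174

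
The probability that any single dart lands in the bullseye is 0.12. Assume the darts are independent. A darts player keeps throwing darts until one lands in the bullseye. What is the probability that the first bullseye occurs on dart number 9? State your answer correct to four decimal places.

Geometric (trials to first success), p = 0.12.
P(Y = 9) = (1−p)^8 · p = 0.35963 · 0.12 = 0.043156

0.0432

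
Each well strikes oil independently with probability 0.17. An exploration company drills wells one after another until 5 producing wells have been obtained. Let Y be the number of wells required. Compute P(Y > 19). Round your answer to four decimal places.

Needing more than 19 wells ⇔ fewer than 5 successes in the first 19. With X ~ Binomial(19, 0.17), P(Y > 19) = P(X ≤ 4).
  k=0: C(19,0)·0.17^0·0.83^19 = 0.029006
  k=1: C(19,1)·0.17^1·0.83^18 = 0.112878
  k=2: C(19,2)·0.17^2·0.83^17 = 0.208076
  k=3: C(19,3)·0.17^3·0.83^16 = 0.241502
  k=4: C(19,4)·0.17^4·0.83^15 = 0.197857
P(X ≤ 4) = 0.789318

0.7893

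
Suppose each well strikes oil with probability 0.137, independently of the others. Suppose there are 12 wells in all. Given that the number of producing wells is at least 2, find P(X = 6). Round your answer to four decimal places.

0.0050

X ~ Binomial(12, 0.137). Want P(X=6 | X≥2) = P(X=6) / P(X≥2).
P(X=6) = C(12,6)·0.137^6·0.863^6 = 0.002524
P(X≥2) = 1 − 0.170659 − 0.325103 = 0.504238
Ratio = 0.002524 / 0.504238 = 0.005005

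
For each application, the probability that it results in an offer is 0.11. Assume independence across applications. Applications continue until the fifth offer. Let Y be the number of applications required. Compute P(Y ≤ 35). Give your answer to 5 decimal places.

0.33990

Finishing within 35 applications ⇔ at least 5 successes in the first 35. With X ~ Binomial(35, 0.11), P(Y ≤ 35) = 1 − P(X ≤ 4).
  k=0: C(35,0)·0.11^0·0.89^35 = 0.0169297
  k=1: C(35,1)·0.11^1·0.89^34 = 0.0732354
  k=2: C(35,2)·0.11^2·0.89^33 = 0.1538766
  k=3: C(35,3)·0.11^3·0.89^32 = 0.2092030
  k=4: C(35,4)·0.11^4·0.89^31 = 0.2068524
1 − 0.6600971 = 0.3399029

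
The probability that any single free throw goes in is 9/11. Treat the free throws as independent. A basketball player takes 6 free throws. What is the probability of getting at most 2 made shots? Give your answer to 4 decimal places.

0.0120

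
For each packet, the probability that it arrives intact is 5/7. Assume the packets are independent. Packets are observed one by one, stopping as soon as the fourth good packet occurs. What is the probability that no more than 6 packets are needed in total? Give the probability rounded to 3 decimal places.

0.770

Finishing within 6 packets ⇔ at least 4 successes in the first 6. With X ~ Binomial(6, 0.714286), P(Y ≤ 6) = 1 − P(X ≤ 3).
  k=0: C(6,0)·0.714286^0·0.285714^6 = 0.00054
  k=1: C(6,1)·0.714286^1·0.285714^5 = 0.00816
  k=2: C(6,2)·0.714286^2·0.285714^4 = 0.05100
  k=3: C(6,3)·0.714286^3·0.285714^3 = 0.17000
1 − 0.22970 = 0.77030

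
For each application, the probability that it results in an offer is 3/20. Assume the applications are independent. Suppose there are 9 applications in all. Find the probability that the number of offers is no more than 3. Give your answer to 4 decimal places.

0.9661

X ~ Binomial(9, 0.15); P(X ≤ 3) = Σ C(9,k) p^k (1−p)^(9−k) over k:
  k=0: C(9,0)·0.15^0·0.85^9 = 0.231617
  k=1: C(9,1)·0.15^1·0.85^8 = 0.367862
  k=2: C(9,2)·0.15^2·0.85^7 = 0.259667
  k=3: C(9,3)·0.15^3·0.85^6 = 0.106922
Total = 0.966068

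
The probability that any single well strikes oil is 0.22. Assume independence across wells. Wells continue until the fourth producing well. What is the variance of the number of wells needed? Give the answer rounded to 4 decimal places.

Y = total wells until the fourth success; negative binomial with r=4, p=0.22.
Var(Y) = r(1−p)/p² = 4·0.78 / 0.22² = 64.462810

64.4628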